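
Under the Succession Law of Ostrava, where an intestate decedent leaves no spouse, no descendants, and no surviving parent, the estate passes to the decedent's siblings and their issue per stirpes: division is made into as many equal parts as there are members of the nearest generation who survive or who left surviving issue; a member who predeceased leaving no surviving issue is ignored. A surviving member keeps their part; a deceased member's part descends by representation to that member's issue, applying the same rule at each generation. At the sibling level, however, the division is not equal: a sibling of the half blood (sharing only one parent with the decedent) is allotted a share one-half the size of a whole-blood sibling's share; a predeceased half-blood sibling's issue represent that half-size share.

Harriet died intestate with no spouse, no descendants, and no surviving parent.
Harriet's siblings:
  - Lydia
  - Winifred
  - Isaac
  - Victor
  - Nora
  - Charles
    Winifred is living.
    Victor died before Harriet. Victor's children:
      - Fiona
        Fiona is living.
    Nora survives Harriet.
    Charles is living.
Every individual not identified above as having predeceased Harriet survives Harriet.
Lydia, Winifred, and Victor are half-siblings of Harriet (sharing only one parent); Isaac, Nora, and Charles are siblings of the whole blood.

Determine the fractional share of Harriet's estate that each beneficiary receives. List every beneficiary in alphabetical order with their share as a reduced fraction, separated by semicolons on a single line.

Charles 2/9; Fiona 1/9; Isaac 2/9; Lydia 1/9; Nora 2/9; Winifred 1/9

No spouse, descendants, or parent survives, so the estate passes to Harriet's siblings per stirpes.
Half-blood siblings count for one-half the weight of whole-blood siblings at the initial division.
Dividing 1 in proportion to weights (total weight 9/2): Lydia (weight 1/2) → 1/9; Winifred (weight 1/2) → 1/9; Isaac (weight 1) → 2/9; Victor (weight 1/2) → 1/9; Nora (weight 1) → 2/9; Charles (weight 1) → 2/9.
Lydia is living and takes 1/9.
Winifred is living and takes 1/9.
Isaac is living and takes 2/9.
Victor predeceased; the 1/9 allotted to Victor's branch passes to Victor's issue by representation.
Fiona is the sole taker at this level and receives the full 1/9.
Nora is living and takes 2/9.
Charles is living and takes 2/9.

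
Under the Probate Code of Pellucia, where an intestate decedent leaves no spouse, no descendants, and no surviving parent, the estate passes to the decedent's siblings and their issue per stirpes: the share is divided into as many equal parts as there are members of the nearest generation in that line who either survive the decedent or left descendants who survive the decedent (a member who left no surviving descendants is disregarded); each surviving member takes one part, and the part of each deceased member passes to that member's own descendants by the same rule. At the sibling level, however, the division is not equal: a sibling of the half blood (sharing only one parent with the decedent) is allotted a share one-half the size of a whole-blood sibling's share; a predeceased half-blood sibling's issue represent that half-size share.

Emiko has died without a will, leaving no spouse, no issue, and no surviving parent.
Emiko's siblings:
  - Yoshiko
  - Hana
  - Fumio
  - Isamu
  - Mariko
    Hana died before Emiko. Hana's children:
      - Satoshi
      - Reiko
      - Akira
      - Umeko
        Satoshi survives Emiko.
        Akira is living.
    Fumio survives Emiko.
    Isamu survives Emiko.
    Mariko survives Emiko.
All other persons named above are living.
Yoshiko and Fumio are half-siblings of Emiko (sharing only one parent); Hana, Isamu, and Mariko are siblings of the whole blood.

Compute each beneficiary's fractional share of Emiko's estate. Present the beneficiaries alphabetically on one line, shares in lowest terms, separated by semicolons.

No spouse, descendants, or parent survives, so the estate passes to Emiko's siblings per stirpes.
Half-blood siblings count for one-half the weight of whole-blood siblings at the initial division.
Dividing 1 in proportion to weights (total weight 4): Yoshiko (weight 1/2) → 1/8; Hana (weight 1) → 1/4; Fumio (weight 1/2) → 1/8; Isamu (weight 1) → 1/4; Mariko (weight 1) → 1/4.
Yoshiko is living and takes 1/8.
Hana predeceased; the 1/4 allotted to Hana's branch passes to Hana's issue by representation.
The 1/4 is divided into 4 equal shares of 1/16 among Satoshi, Reiko, Akira, Umeko.
Satoshi is living and takes 1/16.
Reiko is living and takes 1/16.
Akira is living and takes 1/16.
Umeko is living and takes 1/16.
Fumio is living and takes 1/8.
Isamu is living and takes 1/4.
Mariko is living and takes 1/4.

Akira 1/16; Fumio 1/8; Isamu 1/4; Mariko 1/4; Reiko 1/16; Satoshi 1/16; Umeko 1/16; Yoshiko 1/8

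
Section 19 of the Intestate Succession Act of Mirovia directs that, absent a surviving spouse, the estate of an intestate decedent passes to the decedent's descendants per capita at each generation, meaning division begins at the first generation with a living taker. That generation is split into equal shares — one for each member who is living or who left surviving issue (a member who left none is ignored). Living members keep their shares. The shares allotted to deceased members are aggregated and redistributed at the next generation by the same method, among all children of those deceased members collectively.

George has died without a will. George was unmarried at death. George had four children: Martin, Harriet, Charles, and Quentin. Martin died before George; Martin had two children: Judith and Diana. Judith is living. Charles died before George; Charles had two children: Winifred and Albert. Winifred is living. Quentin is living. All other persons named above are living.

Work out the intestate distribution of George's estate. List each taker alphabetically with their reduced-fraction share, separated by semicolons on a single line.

Albert 1/8; Diana 1/8; Harriet 1/4; Judith 1/8; Quentin 1/4; Winifred 1/8

There is no surviving spouse, so the entire estate passes to George's descendants per capita at each generation.
At generation 1 (Martin, Harriet, Charles, Quentin) there are 4 shares of (1)/4 = 1/4 each.
Living: Harriet and Quentin — each takes 1/4.
Deceased: Martin and Charles. Their combined 1/2 is pooled and carried to generation 2.
At generation 2 (Judith, Diana, Winifred, Albert) there are 4 shares of (1/2)/4 = 1/8 each.
Living: Judith, Diana, Winifred, and Albert — each takes 1/8.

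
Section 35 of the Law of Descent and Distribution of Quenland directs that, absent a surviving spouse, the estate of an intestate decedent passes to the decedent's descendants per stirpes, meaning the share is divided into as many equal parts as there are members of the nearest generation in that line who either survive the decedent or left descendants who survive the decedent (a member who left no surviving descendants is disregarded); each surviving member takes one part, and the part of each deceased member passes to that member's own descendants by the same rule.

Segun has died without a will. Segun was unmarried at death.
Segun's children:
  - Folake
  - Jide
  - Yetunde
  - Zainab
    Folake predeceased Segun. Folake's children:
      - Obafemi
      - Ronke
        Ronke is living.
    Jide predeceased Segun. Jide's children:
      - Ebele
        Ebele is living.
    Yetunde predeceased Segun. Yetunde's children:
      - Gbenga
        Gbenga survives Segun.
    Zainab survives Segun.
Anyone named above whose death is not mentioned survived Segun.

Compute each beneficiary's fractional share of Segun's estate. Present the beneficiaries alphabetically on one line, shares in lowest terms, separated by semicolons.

Ebele 1/4; Gbenga 1/4; Obafemi 1/8; Ronke 1/8; Zainab 1/4

There is no surviving spouse, so the entire estate passes to Segun's descendants per stirpes.
The estate is divided into 4 equal shares of 1/4 among Folake, Jide, Yetunde, Zainab.
Folake predeceased; the 1/4 allotted to Folake's branch passes to Folake's issue by representation.
The 1/4 is divided into 2 equal shares of 1/8 among Obafemi, Ronke.
Obafemi is living and takes 1/8.
Ronke is living and takes 1/8.
Jide predeceased; the 1/4 allotted to Jide's branch passes to Jide's issue by representation.
Ebele is the sole taker at this level and receives the full 1/4.
Yetunde predeceased; the 1/4 allotted to Yetunde's branch passes to Yetunde's issue by representation.
Gbenga is the sole taker at this level and receives the full 1/4.
Zainab is living and takes 1/4.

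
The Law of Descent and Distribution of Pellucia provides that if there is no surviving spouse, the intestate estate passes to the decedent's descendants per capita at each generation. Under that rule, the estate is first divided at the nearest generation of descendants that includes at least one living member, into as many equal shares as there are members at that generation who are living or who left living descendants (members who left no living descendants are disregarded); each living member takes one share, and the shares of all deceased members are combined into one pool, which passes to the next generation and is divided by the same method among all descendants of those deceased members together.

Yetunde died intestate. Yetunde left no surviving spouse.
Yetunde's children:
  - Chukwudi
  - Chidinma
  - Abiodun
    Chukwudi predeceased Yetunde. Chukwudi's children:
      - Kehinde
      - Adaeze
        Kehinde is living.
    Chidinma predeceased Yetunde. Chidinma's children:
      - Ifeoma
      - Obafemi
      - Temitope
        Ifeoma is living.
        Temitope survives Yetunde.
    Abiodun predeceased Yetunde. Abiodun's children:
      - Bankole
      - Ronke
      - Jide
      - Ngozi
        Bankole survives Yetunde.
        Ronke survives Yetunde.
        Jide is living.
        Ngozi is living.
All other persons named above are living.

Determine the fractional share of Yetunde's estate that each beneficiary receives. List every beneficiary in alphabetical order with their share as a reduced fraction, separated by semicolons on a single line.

Adaeze 1/9; Bankole 1/9; Ifeoma 1/9; Jide 1/9; Kehinde 1/9; Ngozi 1/9; Obafemi 1/9; Ronke 1/9; Temitope 1/9

There is no surviving spouse, so the entire estate passes to Yetunde's descendants per capita at each generation.
No one at generation 1 (Chukwudi, Chidinma, Abiodun) is living; moving to the next generation.
At generation 2 (Kehinde, Adaeze, Ifeoma, Obafemi, Temitope, Bankole, Ronke, Jide, Ngozi) there are 9 shares of (1)/9 = 1/9 each.
Living: Kehinde, Adaeze, Ifeoma, Obafemi, Temitope, Bankole, Ronke, Jide, and Ngozi — each takes 1/9.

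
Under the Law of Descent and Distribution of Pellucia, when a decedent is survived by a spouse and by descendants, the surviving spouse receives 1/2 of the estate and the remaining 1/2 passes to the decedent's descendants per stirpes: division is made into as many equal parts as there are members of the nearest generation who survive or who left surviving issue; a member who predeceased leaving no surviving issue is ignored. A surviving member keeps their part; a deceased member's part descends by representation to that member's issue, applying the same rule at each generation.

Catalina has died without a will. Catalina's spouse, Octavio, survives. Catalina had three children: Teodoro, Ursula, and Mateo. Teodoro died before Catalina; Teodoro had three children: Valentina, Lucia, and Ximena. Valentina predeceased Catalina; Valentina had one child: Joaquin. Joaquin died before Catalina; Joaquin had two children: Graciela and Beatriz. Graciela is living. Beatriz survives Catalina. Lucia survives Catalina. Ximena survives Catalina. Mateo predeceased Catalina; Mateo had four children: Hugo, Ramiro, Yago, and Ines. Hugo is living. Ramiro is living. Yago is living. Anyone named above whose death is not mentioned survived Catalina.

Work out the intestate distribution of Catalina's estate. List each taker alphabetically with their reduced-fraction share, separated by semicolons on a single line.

Beatriz 1/36; Graciela 1/36; Hugo 1/24; Ines 1/24; Lucia 1/18; Octavio 1/2; Ramiro 1/24; Ursula 1/6; Ximena 1/18; Yago 1/24

Octavio, as surviving spouse, takes 1/2.
The remaining 1/2 passes to Catalina's descendants per stirpes.
The 1/2 is divided into 3 equal shares of 1/6 among Teodoro, Ursula, Mateo.
Teodoro predeceased; the 1/6 allotted to Teodoro's branch passes to Teodoro's issue by representation.
The 1/6 is divided into 3 equal shares of 1/18 among Valentina, Lucia, Ximena.
Valentina predeceased; the 1/18 allotted to Valentina's branch passes to Valentina's issue by representation.
Joaquin's line is the sole branch at this level, so the full 1/18 passes to Joaquin's issue by representation.
The 1/18 is divided into 2 equal shares of 1/36 among Graciela, Beatriz.
Graciela is living and takes 1/36.
Beatriz is living and takes 1/36.
Lucia is living and takes 1/18.
Ximena is living and takes 1/18.
Ursula is living and takes 1/6.
Mateo predeceased; the 1/6 allotted to Mateo's branch passes to Mateo's issue by representation.
The 1/6 is divided into 4 equal shares of 1/24 among Hugo, Ramiro, Yago, Ines.
Hugo is living and takes 1/24.
Ramiro is living and takes 1/24.
Yago is living and takes 1/24.
Ines is living and takes 1/24.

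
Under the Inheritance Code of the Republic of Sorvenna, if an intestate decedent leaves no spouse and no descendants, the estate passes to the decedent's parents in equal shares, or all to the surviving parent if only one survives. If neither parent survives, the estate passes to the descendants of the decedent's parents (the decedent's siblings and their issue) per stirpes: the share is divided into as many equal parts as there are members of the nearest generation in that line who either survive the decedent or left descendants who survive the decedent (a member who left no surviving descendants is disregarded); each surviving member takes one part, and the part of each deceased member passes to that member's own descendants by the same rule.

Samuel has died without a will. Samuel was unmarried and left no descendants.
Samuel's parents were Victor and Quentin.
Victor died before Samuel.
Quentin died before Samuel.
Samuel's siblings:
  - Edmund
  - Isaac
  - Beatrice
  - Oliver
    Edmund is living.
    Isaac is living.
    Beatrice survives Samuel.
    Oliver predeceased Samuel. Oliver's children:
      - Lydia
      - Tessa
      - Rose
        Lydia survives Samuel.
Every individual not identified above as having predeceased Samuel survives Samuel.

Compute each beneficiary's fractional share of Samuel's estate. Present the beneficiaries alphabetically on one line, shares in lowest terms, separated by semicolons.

Neither parent survives and there are no descendants, so the estate passes to Samuel's siblings and their issue per stirpes.
The estate is divided into 4 equal shares of 1/4 among Edmund, Isaac, Beatrice, Oliver.
Edmund is living and takes 1/4.
Isaac is living and takes 1/4.
Beatrice is living and takes 1/4.
Oliver predeceased; the 1/4 allotted to Oliver's branch passes to Oliver's issue by representation.
The 1/4 is divided into 3 equal shares of 1/12 among Lydia, Tessa, Rose.
Lydia is living and takes 1/12.
Tessa is living and takes 1/12.
Rose is living and takes 1/12.

Beatrice 1/4; Edmund 1/4; Isaac 1/4; Lydia 1/12; Rose 1/12; Tessa 1/12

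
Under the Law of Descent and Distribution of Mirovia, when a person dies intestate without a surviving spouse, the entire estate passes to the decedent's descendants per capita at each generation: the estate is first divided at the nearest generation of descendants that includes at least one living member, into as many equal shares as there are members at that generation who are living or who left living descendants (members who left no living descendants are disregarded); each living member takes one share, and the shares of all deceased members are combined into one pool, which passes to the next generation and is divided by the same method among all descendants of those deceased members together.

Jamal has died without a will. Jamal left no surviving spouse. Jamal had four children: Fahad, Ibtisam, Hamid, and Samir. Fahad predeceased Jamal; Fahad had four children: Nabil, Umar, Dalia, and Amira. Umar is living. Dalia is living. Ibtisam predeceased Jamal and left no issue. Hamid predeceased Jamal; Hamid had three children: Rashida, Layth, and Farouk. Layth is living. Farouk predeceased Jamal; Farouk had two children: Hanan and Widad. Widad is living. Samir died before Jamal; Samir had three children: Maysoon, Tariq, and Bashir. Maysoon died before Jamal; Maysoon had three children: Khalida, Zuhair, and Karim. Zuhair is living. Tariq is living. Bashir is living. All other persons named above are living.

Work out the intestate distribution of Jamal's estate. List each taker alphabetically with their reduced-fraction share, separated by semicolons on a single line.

Amira 1/10; Bashir 1/10; Dalia 1/10; Hanan 1/25; Karim 1/25; Khalida 1/25; Layth 1/10; Nabil 1/10; Rashida 1/10; Tariq 1/10; Umar 1/10; Widad 1/25; Zuhair 1/25

There is no surviving spouse, so the entire estate passes to Jamal's descendants per capita at each generation.
No one at generation 1 (Fahad, Hamid, Samir) is living; moving to the next generation.
At generation 2 (Nabil, Umar, Dalia, Amira, Rashida, Layth, Farouk, Maysoon, Tariq, Bashir) there are 10 shares of (1)/10 = 1/10 each.
Living: Nabil, Umar, Dalia, Amira, Rashida, Layth, Tariq, and Bashir — each takes 1/10.
Deceased: Farouk and Maysoon. Their combined 1/5 is pooled and carried to generation 3.
At generation 3 (Hanan, Widad, Khalida, Zuhair, Karim) there are 5 shares of (1/5)/5 = 1/25 each.
Living: Hanan, Widad, Khalida, Zuhair, and Karim — each takes 1/25.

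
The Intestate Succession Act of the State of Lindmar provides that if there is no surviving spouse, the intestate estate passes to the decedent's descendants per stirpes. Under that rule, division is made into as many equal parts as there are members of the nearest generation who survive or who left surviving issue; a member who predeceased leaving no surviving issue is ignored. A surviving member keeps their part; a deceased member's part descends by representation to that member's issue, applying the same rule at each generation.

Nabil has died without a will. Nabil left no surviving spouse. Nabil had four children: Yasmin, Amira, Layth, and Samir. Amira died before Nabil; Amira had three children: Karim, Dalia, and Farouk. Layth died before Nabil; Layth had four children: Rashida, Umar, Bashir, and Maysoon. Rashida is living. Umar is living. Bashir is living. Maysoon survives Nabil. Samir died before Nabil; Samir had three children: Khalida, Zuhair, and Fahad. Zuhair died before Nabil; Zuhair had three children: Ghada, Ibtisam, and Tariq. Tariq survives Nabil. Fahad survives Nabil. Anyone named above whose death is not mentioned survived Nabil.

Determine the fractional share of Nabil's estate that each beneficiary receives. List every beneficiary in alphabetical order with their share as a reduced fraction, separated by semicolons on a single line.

There is no surviving spouse, so the entire estate passes to Nabil's descendants per stirpes.
The estate is divided into 4 equal shares of 1/4 among Yasmin, Amira, Layth, Samir.
Yasmin is living and takes 1/4.
Amira predeceased; the 1/4 allotted to Amira's branch passes to Amira's issue by representation.
The 1/4 is divided into 3 equal shares of 1/12 among Karim, Dalia, Farouk.
Karim is living and takes 1/12.
Dalia is living and takes 1/12.
Farouk is living and takes 1/12.
Layth predeceased; the 1/4 allotted to Layth's branch passes to Layth's issue by representation.
The 1/4 is divided into 4 equal shares of 1/16 among Rashida, Umar, Bashir, Maysoon.
Rashida is living and takes 1/16.
Umar is living and takes 1/16.
Bashir is living and takes 1/16.
Maysoon is living and takes 1/16.
Samir predeceased; the 1/4 allotted to Samir's branch passes to Samir's issue by representation.
The 1/4 is divided into 3 equal shares of 1/12 among Khalida, Zuhair, Fahad.
Khalida is living and takes 1/12.
Zuhair predeceased; the 1/12 allotted to Zuhair's branch passes to Zuhair's issue by representation.
The 1/12 is divided into 3 equal shares of 1/36 among Ghada, Ibtisam, Tariq.
Ghada is living and takes 1/36.
Ibtisam is living and takes 1/36.
Tariq is living and takes 1/36.
Fahad is living and takes 1/12.

Bashir 1/16; Dalia 1/12; Fahad 1/12; Farouk 1/12; Ghada 1/36; Ibtisam 1/36; Karim 1/12; Khalida 1/12; Maysoon 1/16; Rashida 1/16; Tariq 1/36; Umar 1/16; Yasmin 1/4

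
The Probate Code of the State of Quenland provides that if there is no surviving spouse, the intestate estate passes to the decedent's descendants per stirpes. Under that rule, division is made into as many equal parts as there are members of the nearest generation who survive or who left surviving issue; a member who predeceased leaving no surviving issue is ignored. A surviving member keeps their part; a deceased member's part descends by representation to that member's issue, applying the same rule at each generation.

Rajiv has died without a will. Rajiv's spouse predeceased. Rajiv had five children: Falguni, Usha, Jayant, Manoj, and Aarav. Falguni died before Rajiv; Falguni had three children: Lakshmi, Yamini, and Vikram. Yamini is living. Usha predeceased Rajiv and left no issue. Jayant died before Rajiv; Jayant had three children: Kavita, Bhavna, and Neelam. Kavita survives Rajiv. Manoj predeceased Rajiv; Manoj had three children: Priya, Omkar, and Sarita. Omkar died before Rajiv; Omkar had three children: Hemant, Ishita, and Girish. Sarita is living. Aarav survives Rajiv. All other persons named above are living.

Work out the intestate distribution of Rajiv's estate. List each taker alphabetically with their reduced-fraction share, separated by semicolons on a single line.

There is no surviving spouse, so the entire estate passes to Rajiv's descendants per stirpes.
Usha left no surviving issue, so that branch lapses and is disregarded.
The estate is divided into 4 equal shares of 1/4 among Falguni, Jayant, Manoj, Aarav.
Falguni predeceased; the 1/4 allotted to Falguni's branch passes to Falguni's issue by representation.
The 1/4 is divided into 3 equal shares of 1/12 among Lakshmi, Yamini, Vikram.
Lakshmi is living and takes 1/12.
Yamini is living and takes 1/12.
Vikram is living and takes 1/12.
Jayant predeceased; the 1/4 allotted to Jayant's branch passes to Jayant's issue by representation.
The 1/4 is divided into 3 equal shares of 1/12 among Kavita, Bhavna, Neelam.
Kavita is living and takes 1/12.
Bhavna is living and takes 1/12.
Neelam is living and takes 1/12.
Manoj predeceased; the 1/4 allotted to Manoj's branch passes to Manoj's issue by representation.
The 1/4 is divided into 3 equal shares of 1/12 among Priya, Omkar, Sarita.
Priya is living and takes 1/12.
Omkar predeceased; the 1/12 allotted to Omkar's branch passes to Omkar's issue by representation.
The 1/12 is divided into 3 equal shares of 1/36 among Hemant, Ishita, Girish.
Hemant is living and takes 1/36.
Ishita is living and takes 1/36.
Girish is living and takes 1/36.
Sarita is living and takes 1/12.
Aarav is living and takes 1/4.

Aarav 1/4; Bhavna 1/12; Girish 1/36; Hemant 1/36; Ishita 1/36; Kavita 1/12; Lakshmi 1/12; Neelam 1/12; Priya 1/12; Sarita 1/12; Vikram 1/12; Yamini 1/12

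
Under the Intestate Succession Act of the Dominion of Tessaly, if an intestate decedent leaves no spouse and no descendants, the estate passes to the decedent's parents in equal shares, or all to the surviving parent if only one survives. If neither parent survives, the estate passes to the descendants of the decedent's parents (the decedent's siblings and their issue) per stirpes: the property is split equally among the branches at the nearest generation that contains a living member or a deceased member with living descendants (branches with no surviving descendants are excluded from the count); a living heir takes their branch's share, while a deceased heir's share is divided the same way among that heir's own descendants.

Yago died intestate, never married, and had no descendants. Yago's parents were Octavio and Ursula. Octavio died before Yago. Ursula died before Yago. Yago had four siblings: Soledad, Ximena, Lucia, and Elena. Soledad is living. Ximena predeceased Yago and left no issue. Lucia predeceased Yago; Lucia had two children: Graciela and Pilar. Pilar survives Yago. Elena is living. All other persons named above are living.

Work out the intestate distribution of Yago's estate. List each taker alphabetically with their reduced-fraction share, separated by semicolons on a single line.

Elena 1/3; Graciela 1/6; Pilar 1/6; Soledad 1/3

Neither parent survives and there are no descendants, so the estate passes to Yago's siblings and their issue per stirpes.
Ximena left no surviving issue, so that branch lapses and is disregarded.
The estate is divided into 3 equal shares of 1/3 among Soledad, Lucia, Elena.
Soledad is living and takes 1/3.
Lucia predeceased; the 1/3 allotted to Lucia's branch passes to Lucia's issue by representation.
The 1/3 is divided into 2 equal shares of 1/6 among Graciela, Pilar.
Graciela is living and takes 1/6.
Pilar is living and takes 1/6.
Elena is living and takes 1/3.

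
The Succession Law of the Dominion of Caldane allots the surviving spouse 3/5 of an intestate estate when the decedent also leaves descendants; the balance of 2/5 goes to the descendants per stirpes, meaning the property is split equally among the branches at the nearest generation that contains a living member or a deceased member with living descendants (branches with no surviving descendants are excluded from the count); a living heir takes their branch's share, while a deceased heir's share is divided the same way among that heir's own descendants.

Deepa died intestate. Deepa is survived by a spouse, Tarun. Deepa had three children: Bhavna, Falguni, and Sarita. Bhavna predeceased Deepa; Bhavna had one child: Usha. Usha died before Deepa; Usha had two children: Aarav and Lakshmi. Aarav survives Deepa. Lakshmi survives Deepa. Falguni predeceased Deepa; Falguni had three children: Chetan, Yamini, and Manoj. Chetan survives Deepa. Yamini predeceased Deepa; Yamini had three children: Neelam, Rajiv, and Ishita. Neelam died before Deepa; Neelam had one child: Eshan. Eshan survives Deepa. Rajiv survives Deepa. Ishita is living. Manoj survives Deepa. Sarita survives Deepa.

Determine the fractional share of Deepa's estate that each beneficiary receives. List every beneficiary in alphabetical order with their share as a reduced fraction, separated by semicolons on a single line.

Aarav 1/15; Chetan 2/45; Eshan 2/135; Ishita 2/135; Lakshmi 1/15; Manoj 2/45; Rajiv 2/135; Sarita 2/15; Tarun 3/5

Tarun, as surviving spouse, takes 3/5.
The remaining 2/5 passes to Deepa's descendants per stirpes.
The 2/5 is divided into 3 equal shares of 2/15 among Bhavna, Falguni, Sarita.
Bhavna predeceased; the 2/15 allotted to Bhavna's branch passes to Bhavna's issue by representation.
Usha's line is the sole branch at this level, so the full 2/15 passes to Usha's issue by representation.
The 2/15 is divided into 2 equal shares of 1/15 among Aarav, Lakshmi.
Aarav is living and takes 1/15.
Lakshmi is living and takes 1/15.
Falguni predeceased; the 2/15 allotted to Falguni's branch passes to Falguni's issue by representation.
The 2/15 is divided into 3 equal shares of 2/45 among Chetan, Yamini, Manoj.
Chetan is living and takes 2/45.
Yamini predeceased; the 2/45 allotted to Yamini's branch passes to Yamini's issue by representation.
The 2/45 is divided into 3 equal shares of 2/135 among Neelam, Rajiv, Ishita.
Neelam predeceased; the 2/135 allotted to Neelam's branch passes to Neelam's issue by representation.
Eshan is the sole taker at this level and receives the full 2/135.
Rajiv is living and takes 2/135.
Ishita is living and takes 2/135.
Manoj is living and takes 2/45.
Sarita is living and takes 2/15.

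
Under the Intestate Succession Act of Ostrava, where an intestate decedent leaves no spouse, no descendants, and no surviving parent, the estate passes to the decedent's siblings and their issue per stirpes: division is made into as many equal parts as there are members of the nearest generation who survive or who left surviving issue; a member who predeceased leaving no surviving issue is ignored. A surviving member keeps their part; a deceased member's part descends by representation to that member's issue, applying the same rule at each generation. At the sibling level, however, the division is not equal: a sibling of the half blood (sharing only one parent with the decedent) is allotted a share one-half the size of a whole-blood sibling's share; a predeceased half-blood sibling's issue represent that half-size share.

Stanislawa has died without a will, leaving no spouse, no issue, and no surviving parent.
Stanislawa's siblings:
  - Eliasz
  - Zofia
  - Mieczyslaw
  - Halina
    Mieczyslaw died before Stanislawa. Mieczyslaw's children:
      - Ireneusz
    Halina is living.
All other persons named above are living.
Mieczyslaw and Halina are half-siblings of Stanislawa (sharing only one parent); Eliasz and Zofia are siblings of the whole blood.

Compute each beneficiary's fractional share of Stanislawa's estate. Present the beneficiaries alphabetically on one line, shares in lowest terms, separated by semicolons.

No spouse, descendants, or parent survives, so the estate passes to Stanislawa's siblings per stirpes.
Half-blood siblings count for one-half the weight of whole-blood siblings at the initial division.
Dividing 1 in proportion to weights (total weight 3): Eliasz (weight 1) → 1/3; Zofia (weight 1) → 1/3; Mieczyslaw (weight 1/2) → 1/6; Halina (weight 1/2) → 1/6.
Eliasz is living and takes 1/3.
Zofia is living and takes 1/3.
Mieczyslaw predeceased; the 1/6 allotted to Mieczyslaw's branch passes to Mieczyslaw's issue by representation.
Ireneusz is the sole taker at this level and receives the full 1/6.
Halina is living and takes 1/6.

Eliasz 1/3; Halina 1/6; Ireneusz 1/6; Zofia 1/3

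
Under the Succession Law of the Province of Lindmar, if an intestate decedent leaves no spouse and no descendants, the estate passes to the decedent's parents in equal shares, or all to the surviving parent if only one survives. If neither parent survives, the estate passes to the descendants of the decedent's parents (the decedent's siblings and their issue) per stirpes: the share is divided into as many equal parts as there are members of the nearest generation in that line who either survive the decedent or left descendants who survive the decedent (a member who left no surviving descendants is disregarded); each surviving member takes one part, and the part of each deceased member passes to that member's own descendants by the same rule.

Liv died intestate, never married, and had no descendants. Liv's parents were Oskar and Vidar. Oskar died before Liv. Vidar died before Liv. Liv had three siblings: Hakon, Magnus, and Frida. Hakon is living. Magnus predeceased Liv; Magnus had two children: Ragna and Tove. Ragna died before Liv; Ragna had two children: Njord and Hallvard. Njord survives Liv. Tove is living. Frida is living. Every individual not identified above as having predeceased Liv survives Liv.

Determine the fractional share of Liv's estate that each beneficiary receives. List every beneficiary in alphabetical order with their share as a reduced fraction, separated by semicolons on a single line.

Frida 1/3; Hakon 1/3; Hallvard 1/12; Njord 1/12; Tove 1/6

Neither parent survives and there are no descendants, so the estate passes to Liv's siblings and their issue per stirpes.
The estate is divided into 3 equal shares of 1/3 among Hakon, Magnus, Frida.
Hakon is living and takes 1/3.
Magnus predeceased; the 1/3 allotted to Magnus's branch passes to Magnus's issue by representation.
The 1/3 is divided into 2 equal shares of 1/6 among Ragna, Tove.
Ragna predeceased; the 1/6 allotted to Ragna's branch passes to Ragna's issue by representation.
The 1/6 is divided into 2 equal shares of 1/12 among Njord, Hallvard.
Njord is living and takes 1/12.
Hallvard is living and takes 1/12.
Tove is living and takes 1/6.
Frida is living and takes 1/3.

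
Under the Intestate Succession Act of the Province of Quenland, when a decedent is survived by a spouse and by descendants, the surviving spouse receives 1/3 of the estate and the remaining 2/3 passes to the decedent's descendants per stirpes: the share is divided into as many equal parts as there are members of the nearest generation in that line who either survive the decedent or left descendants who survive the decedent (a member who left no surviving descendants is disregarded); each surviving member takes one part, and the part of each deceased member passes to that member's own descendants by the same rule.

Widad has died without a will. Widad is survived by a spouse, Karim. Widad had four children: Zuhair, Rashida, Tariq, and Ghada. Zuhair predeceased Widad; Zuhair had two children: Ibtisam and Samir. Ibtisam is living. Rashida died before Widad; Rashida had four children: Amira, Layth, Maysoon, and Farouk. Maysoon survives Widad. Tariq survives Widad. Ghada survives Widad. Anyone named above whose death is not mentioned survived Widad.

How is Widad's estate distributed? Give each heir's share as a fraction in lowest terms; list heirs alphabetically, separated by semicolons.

Karim, as surviving spouse, takes 1/3.
The remaining 2/3 passes to Widad's descendants per stirpes.
The 2/3 is divided into 4 equal shares of 1/6 among Zuhair, Rashida, Tariq, Ghada.
Zuhair predeceased; the 1/6 allotted to Zuhair's branch passes to Zuhair's issue by representation.
The 1/6 is divided into 2 equal shares of 1/12 among Ibtisam, Samir.
Ibtisam is living and takes 1/12.
Samir is living and takes 1/12.
Rashida predeceased; the 1/6 allotted to Rashida's branch passes to Rashida's issue by representation.
The 1/6 is divided into 4 equal shares of 1/24 among Amira, Layth, Maysoon, Farouk.
Amira is living and takes 1/24.
Layth is living and takes 1/24.
Maysoon is living and takes 1/24.
Farouk is living and takes 1/24.
Tariq is living and takes 1/6.
Ghada is living and takes 1/6.

Amira 1/24; Farouk 1/24; Ghada 1/6; Ibtisam 1/12; Karim 1/3; Layth 1/24; Maysoon 1/24; Samir 1/12; Tariq 1/6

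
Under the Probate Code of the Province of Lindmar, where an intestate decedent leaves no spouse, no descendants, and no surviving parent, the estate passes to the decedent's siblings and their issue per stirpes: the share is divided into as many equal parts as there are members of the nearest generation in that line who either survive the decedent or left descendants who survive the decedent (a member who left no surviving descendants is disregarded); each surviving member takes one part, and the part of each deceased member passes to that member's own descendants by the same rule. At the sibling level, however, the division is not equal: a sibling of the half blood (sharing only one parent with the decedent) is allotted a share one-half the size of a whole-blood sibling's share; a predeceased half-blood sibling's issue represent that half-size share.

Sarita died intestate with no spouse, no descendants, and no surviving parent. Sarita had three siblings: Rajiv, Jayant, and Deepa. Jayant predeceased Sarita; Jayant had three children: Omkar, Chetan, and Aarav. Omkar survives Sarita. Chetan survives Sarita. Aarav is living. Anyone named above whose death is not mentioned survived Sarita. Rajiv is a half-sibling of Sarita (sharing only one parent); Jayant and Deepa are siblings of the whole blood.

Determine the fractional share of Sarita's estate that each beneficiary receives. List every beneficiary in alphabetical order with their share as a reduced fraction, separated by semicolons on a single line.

No spouse, descendants, or parent survives, so the estate passes to Sarita's siblings per stirpes.
Half-blood siblings count for one-half the weight of whole-blood siblings at the initial division.
Dividing 1 in proportion to weights (total weight 5/2): Rajiv (weight 1/2) → 1/5; Jayant (weight 1) → 2/5; Deepa (weight 1) → 2/5.
Rajiv is living and takes 1/5.
Jayant predeceased; the 2/5 allotted to Jayant's branch passes to Jayant's issue by representation.
The 2/5 is divided into 3 equal shares of 2/15 among Omkar, Chetan, Aarav.
Omkar is living and takes 2/15.
Chetan is living and takes 2/15.
Aarav is living and takes 2/15.
Deepa is living and takes 2/5.

Aarav 2/15; Chetan 2/15; Deepa 2/5; Omkar 2/15; Rajiv 1/5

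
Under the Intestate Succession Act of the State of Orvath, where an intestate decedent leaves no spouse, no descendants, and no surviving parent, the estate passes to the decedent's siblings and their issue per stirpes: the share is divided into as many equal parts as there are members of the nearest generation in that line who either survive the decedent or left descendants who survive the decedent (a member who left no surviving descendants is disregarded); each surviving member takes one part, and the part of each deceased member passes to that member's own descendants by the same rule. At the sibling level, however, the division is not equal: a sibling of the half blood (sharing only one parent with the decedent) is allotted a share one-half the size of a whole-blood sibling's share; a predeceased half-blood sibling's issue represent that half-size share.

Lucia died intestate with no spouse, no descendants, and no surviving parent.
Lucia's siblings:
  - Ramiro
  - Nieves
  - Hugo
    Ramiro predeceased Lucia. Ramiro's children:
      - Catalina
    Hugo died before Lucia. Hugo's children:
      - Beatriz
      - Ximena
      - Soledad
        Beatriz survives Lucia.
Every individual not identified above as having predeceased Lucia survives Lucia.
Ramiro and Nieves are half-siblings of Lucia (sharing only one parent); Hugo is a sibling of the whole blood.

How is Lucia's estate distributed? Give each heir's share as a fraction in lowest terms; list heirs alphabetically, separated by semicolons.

No spouse, descendants, or parent survives, so the estate passes to Lucia's siblings per stirpes.
Half-blood siblings count for one-half the weight of whole-blood siblings at the initial division.
Dividing 1 in proportion to weights (total weight 2): Ramiro (weight 1/2) → 1/4; Nieves (weight 1/2) → 1/4; Hugo (weight 1) → 1/2.
Ramiro predeceased; the 1/4 allotted to Ramiro's branch passes to Ramiro's issue by representation.
Catalina is the sole taker at this level and receives the full 1/4.
Nieves is living and takes 1/4.
Hugo predeceased; the 1/2 allotted to Hugo's branch passes to Hugo's issue by representation.
The 1/2 is divided into 3 equal shares of 1/6 among Beatriz, Ximena, Soledad.
Beatriz is living and takes 1/6.
Ximena is living and takes 1/6.
Soledad is living and takes 1/6.

Beatriz 1/6; Catalina 1/4; Nieves 1/4; Soledad 1/6; Ximena 1/6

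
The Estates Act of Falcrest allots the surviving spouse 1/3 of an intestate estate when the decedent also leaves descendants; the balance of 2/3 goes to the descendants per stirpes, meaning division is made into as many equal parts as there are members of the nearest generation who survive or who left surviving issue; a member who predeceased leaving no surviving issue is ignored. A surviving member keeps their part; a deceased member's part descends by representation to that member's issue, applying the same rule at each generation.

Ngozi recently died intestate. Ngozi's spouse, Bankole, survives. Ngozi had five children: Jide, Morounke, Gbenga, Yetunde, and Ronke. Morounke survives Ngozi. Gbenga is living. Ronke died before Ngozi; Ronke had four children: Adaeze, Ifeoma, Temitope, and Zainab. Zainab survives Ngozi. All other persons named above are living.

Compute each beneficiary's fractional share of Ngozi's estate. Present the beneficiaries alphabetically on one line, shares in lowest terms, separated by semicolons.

Bankole, as surviving spouse, takes 1/3.
The remaining 2/3 passes to Ngozi's descendants per stirpes.
The 2/3 is divided into 5 equal shares of 2/15 among Jide, Morounke, Gbenga, Yetunde, Ronke.
Jide is living and takes 2/15.
Morounke is living and takes 2/15.
Gbenga is living and takes 2/15.
Yetunde is living and takes 2/15.
Ronke predeceased; the 2/15 allotted to Ronke's branch passes to Ronke's issue by representation.
The 2/15 is divided into 4 equal shares of 1/30 among Adaeze, Ifeoma, Temitope, Zainab.
Adaeze is living and takes 1/30.
Ifeoma is living and takes 1/30.
Temitope is living and takes 1/30.
Zainab is living and takes 1/30.

Adaeze 1/30; Bankole 1/3; Gbenga 2/15; Ifeoma 1/30; Jide 2/15; Morounke 2/15; Temitope 1/30; Yetunde 2/15; Zainab 1/30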